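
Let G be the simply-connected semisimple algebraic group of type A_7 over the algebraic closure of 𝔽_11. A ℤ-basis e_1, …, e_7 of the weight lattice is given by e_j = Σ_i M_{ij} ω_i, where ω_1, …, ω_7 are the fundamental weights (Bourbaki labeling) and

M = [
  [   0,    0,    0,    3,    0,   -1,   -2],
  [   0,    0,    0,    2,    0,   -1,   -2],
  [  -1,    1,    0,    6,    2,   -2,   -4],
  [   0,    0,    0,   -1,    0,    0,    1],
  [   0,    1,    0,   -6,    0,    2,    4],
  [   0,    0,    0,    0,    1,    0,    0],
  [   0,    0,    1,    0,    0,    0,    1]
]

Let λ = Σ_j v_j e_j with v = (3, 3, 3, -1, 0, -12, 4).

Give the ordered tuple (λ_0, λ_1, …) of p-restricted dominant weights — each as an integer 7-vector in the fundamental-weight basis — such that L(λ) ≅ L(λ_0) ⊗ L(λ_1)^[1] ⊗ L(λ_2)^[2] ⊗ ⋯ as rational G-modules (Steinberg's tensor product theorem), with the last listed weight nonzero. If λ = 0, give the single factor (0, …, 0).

((1, 2, 2, 5, 1, 0, 7),)

ω-coordinates c = M·v, v = (3, 3, 3, -1, 0, -12, 4):
  c_1 = 0·3 + 0·3 + 0·3 + (3)·(-1) + 0·0 + (-1)·(-12) + (-2)·(4) = 1
  c_2 = 0·3 + 0·3 + 0·3 + (2)·(-1) + 0·0 + (-1)·(-12) + (-2)·(4) = 2
  c_3 = (-1)·(3) + 1·3 + 0·3 + (6)·(-1) + 2·0 + (-2)·(-12) + (-4)·(4) = 2
  c_4 = 0·3 + 0·3 + 0·3 + (-1)·(-1) + 0·0 + (0)·(-12) + 1·4 = 5
  c_5 = 0·3 + 1·3 + 0·3 + (-6)·(-1) + 0·0 + (2)·(-12) + 4·4 = 1
  c_6 = 0·3 + 0·3 + 0·3 + (0)·(-1) + 1·0 + (0)·(-12) + 0·4 = 0
  c_7 = 0·3 + 0·3 + 1·3 + (0)·(-1) + 0·0 + (0)·(-12) + 1·4 = 7
Writing each c_i in base p = 11:
  c_1 = 1 = 1·11^0
  c_2 = 2 = 2·11^0
  c_3 = 2 = 2·11^0
  c_4 = 5 = 5·11^0
  c_5 = 1 = 1·11^0
  c_6 = 0
  c_7 = 7 = 7·11^0
Factor λ_0 = (1, 2, 2, 5, 1, 0, 7)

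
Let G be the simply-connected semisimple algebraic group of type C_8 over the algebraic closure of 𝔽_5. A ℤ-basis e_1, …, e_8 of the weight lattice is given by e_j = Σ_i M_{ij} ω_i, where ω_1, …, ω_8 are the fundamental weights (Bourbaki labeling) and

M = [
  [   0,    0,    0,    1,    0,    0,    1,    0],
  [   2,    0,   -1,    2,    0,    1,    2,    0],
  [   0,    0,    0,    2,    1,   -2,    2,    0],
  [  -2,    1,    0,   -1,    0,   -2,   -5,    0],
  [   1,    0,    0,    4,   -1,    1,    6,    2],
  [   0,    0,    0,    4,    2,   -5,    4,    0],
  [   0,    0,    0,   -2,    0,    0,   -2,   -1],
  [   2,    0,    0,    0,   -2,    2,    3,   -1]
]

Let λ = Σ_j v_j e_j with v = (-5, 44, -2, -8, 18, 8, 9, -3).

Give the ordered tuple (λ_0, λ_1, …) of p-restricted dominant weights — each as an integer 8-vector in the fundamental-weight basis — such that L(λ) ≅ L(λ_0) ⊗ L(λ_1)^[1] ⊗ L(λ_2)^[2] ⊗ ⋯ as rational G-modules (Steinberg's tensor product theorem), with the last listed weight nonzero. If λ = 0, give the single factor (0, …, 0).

ω-coordinates c = M·v, v = (-5, 44, -2, -8, 18, 8, 9, -3):
  c_1 = 0*-5 + 0*44 + 0*-2 + 1*-8 + 0*18 + 0*8 + 1*9 + 0*-3 = 1
  c_2 = 2*-5 + 0*44 + -1*-2 + 2*-8 + 0*18 + 1*8 + 2*9 + 0*-3 = 2
  c_3 = 0*-5 + 0*44 + 0*-2 + 2*-8 + 1*18 + -2*8 + 2*9 + 0*-3 = 4
  c_4 = -2*-5 + 1*44 + 0*-2 + -1*-8 + 0*18 + -2*8 + -5*9 + 0*-3 = 1
  c_5 = 1*-5 + 0*44 + 0*-2 + 4*-8 + -1*18 + 1*8 + 6*9 + 2*-3 = 1
  c_6 = 0*-5 + 0*44 + 0*-2 + 4*-8 + 2*18 + -5*8 + 4*9 + 0*-3 = 0
  c_7 = 0*-5 + 0*44 + 0*-2 + -2*-8 + 0*18 + 0*8 + -2*9 + -1*-3 = 1
  c_8 = 2*-5 + 0*44 + 0*-2 + 0*-8 + -2*18 + 2*8 + 3*9 + -1*-3 = 0
Base-5 expansion of each c_i:
  c_1 = 1 = 1·5^0
  c_2 = 2 = 2·5^0
  c_3 = 4 = 4·5^0
  c_4 = 1 = 1·5^0
  c_5 = 1 = 1·5^0
  c_6 = 0
  c_7 = 1 = 1·5^0
  c_8 = 0
p-restricted factor λ_0 = (1, 2, 4, 1, 1, 0, 1, 0)

((1, 2, 4, 1, 1, 0, 1, 0),)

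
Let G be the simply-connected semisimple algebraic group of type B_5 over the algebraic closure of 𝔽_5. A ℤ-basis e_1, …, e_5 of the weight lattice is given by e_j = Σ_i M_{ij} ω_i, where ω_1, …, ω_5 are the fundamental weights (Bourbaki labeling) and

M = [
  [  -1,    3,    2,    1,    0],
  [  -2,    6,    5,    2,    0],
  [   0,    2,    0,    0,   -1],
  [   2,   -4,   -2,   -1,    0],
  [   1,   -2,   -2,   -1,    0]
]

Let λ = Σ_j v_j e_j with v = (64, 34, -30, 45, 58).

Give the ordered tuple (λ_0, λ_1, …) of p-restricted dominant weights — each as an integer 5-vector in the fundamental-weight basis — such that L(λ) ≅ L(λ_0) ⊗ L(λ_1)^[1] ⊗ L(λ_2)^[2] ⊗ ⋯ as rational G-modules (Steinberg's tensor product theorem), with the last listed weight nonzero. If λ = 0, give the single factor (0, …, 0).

((3, 1, 0, 2, 1), (4, 3, 2, 1, 2))

Change of basis e → ω: c = M·v where v = (64, 34, -30, 45, 58):
  c_1 = (-1)·(64) + (3)·(34) + (2)·(-30) + (1)·(45) + (0)·(58) = 23
  c_2 = (-2)·(64) + (6)·(34) + (5)·(-30) + (2)·(45) + (0)·(58) = 16
  c_3 = (0)·(64) + (2)·(34) + (0)·(-30) + (0)·(45) + (-1)·(58) = 10
  c_4 = (2)·(64) + (-4)·(34) + (-2)·(-30) + (-1)·(45) + (0)·(58) = 7
  c_5 = (1)·(64) + (-2)·(34) + (-2)·(-30) + (-1)·(45) + (0)·(58) = 11
p = 5; digits c_i = Σ_j d_{ij}·5^j, 0 ≤ d_{ij} < 5:
  c_1 = 23 = 3·5^0 + 4·5^1
  c_2 = 16 = 1·5^0 + 3·5^1
  c_3 = 10 = 0·5^0 + 2·5^1
  c_4 = 7 = 2·5^0 + 1·5^1
  c_5 = 11 = 1·5^0 + 2·5^1
p-restricted factor λ_0 = (3, 1, 0, 2, 1)
p-restricted factor λ_1 = (4, 3, 2, 1, 2)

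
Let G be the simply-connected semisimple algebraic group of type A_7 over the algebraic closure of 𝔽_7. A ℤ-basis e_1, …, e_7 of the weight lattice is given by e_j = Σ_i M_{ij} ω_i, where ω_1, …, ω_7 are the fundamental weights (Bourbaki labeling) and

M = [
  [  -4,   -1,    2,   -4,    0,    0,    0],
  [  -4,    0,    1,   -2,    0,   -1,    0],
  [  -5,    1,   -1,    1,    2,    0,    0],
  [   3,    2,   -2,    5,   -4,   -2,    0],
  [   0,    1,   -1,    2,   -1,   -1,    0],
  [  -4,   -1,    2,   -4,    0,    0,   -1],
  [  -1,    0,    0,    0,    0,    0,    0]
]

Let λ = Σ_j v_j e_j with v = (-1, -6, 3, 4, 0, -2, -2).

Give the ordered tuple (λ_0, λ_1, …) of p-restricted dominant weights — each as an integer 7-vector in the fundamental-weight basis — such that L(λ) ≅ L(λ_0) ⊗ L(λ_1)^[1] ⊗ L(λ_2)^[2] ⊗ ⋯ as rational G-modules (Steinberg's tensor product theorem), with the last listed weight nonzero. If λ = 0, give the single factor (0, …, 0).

Converting to the ω-basis (c_i = row i of M dotted with v = (-1, -6, 3, 4, 0, -2, -2)):
  c_1 = -4*-1 + -1*-6 + 2*3 + -4*4 + 0*0 + 0*-2 + 0*-2 = 0
  c_2 = -4*-1 + 0*-6 + 1*3 + -2*4 + 0*0 + -1*-2 + 0*-2 = 1
  c_3 = -5*-1 + 1*-6 + -1*3 + 1*4 + 2*0 + 0*-2 + 0*-2 = 0
  c_4 = 3*-1 + 2*-6 + -2*3 + 5*4 + -4*0 + -2*-2 + 0*-2 = 3
  c_5 = 0*-1 + 1*-6 + -1*3 + 2*4 + -1*0 + -1*-2 + 0*-2 = 1
  c_6 = -4*-1 + -1*-6 + 2*3 + -4*4 + 0*0 + 0*-2 + -1*-2 = 2
  c_7 = -1*-1 + 0*-6 + 0*3 + 0*4 + 0*0 + 0*-2 + 0*-2 = 1
Expand coordinatewise in base 7:
  c_1 = 0
  c_2 = 1 = 1·7^0
  c_3 = 0
  c_4 = 3 = 3·7^0
  c_5 = 1 = 1·7^0
  c_6 = 2 = 2·7^0
  c_7 = 1 = 1·7^0
Factor λ_0 = (0, 1, 0, 3, 1, 2, 1)

((0, 1, 0, 3, 1, 2, 1),)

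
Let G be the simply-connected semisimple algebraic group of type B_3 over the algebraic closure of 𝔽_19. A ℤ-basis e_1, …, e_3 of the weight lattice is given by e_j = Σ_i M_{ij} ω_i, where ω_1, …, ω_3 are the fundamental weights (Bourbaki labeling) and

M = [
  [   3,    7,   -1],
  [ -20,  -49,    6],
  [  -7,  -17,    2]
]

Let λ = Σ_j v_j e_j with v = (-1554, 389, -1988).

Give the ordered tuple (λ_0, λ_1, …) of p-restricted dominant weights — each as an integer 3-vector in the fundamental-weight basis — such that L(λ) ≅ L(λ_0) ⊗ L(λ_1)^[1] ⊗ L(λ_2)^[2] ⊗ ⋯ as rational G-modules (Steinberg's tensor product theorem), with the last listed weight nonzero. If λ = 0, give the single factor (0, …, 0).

((11, 15, 4), (2, 4, 15))

ω-coordinates c = M·v, v = (-1554, 389, -1988):
  c_1 = (3)·(-1554) + (7)·(389) + (-1)·(-1988) = 49
  c_2 = (-20)·(-1554) + (-49)·(389) + (6)·(-1988) = 91
  c_3 = (-7)·(-1554) + (-17)·(389) + (2)·(-1988) = 289
p = 19; digits c_i = Σ_j d_{ij}·19^j, 0 ≤ d_{ij} < 19:
  c_1 = 49 = 11·19^0 + 2·19^1
  c_2 = 91 = 15·19^0 + 4·19^1
  c_3 = 289 = 4·19^0 + 15·19^1
Factor λ_0 = (11, 15, 4)
Factor λ_1 = (2, 4, 15)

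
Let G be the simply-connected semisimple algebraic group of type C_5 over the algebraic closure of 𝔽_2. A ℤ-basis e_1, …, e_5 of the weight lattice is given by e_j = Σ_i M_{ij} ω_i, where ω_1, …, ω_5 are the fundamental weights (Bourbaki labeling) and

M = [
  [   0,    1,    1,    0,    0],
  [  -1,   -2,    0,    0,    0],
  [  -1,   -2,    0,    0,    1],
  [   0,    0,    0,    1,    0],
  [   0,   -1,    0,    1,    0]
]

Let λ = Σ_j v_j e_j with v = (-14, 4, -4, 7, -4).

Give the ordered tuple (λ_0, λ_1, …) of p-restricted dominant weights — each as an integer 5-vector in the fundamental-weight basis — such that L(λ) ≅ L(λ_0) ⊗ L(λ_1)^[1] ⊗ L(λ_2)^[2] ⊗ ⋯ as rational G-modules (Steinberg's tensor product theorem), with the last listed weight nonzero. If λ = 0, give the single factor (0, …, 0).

((0, 0, 0, 1, 1), (0, 1, 1, 1, 1), (0, 1, 0, 1, 0))

ω-coordinates c = M·v, v = (-14, 4, -4, 7, -4):
  c_1 = (0)·(-14) + 1·4 + (1)·(-4) + 0·7 + (0)·(-4) = 0
  c_2 = (-1)·(-14) + (-2)·(4) + (0)·(-4) + 0·7 + (0)·(-4) = 6
  c_3 = (-1)·(-14) + (-2)·(4) + (0)·(-4) + 0·7 + (1)·(-4) = 2
  c_4 = (0)·(-14) + 0·4 + (0)·(-4) + 1·7 + (0)·(-4) = 7
  c_5 = (0)·(-14) + (-1)·(4) + (0)·(-4) + 1·7 + (0)·(-4) = 3
Base-2 expansion of each c_i:
  c_1 = 0
  c_2 = 6 = 0·2^0 + 1·2^1 + 1·2^2
  c_3 = 2 = 0·2^0 + 1·2^1
  c_4 = 7 = 1·2^0 + 1·2^1 + 1·2^2
  c_5 = 3 = 1·2^0 + 1·2^1
λ_0 = (0, 0, 0, 1, 1)
λ_1 = (0, 1, 1, 1, 1)
λ_2 = (0, 1, 0, 1, 0)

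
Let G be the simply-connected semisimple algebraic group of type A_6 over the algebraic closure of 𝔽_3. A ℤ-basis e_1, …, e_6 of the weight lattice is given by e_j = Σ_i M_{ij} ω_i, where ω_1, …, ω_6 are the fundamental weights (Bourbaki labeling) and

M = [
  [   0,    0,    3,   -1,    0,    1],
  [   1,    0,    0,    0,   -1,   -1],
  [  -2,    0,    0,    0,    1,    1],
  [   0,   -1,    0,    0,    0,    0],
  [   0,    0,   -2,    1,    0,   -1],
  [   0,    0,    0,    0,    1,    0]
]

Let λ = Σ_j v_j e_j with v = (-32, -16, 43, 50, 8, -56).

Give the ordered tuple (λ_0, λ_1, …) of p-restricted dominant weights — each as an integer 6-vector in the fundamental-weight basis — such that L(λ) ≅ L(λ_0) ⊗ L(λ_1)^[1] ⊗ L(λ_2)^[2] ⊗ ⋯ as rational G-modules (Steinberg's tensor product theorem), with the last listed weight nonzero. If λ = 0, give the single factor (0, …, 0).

Converting to the ω-basis (c_i = row i of M dotted with v = (-32, -16, 43, 50, 8, -56)):
  c_1 = (0)·(-32) + (0)·(-16) + 3·43 + (-1)·(50) + 0·8 + (1)·(-56) = 23
  c_2 = (1)·(-32) + (0)·(-16) + 0·43 + 0·50 + (-1)·(8) + (-1)·(-56) = 16
  c_3 = (-2)·(-32) + (0)·(-16) + 0·43 + 0·50 + 1·8 + (1)·(-56) = 16
  c_4 = (0)·(-32) + (-1)·(-16) + 0·43 + 0·50 + 0·8 + (0)·(-56) = 16
  c_5 = (0)·(-32) + (0)·(-16) + (-2)·(43) + 1·50 + 0·8 + (-1)·(-56) = 20
  c_6 = (0)·(-32) + (0)·(-16) + 0·43 + 0·50 + 1·8 + (0)·(-56) = 8
Base-3 expansion of each c_i:
  c_1 = 23 = 2·3^0 + 1·3^1 + 2·3^2
  c_2 = 16 = 1·3^0 + 2·3^1 + 1·3^2
  c_3 = 16 = 1·3^0 + 2·3^1 + 1·3^2
  c_4 = 16 = 1·3^0 + 2·3^1 + 1·3^2
  c_5 = 20 = 2·3^0 + 0·3^1 + 2·3^2
  c_6 = 8 = 2·3^0 + 2·3^1
p-restricted factor λ_0 = (2, 1, 1, 1, 2, 2)
p-restricted factor λ_1 = (1, 2, 2, 2, 0, 2)
p-restricted factor λ_2 = (2, 1, 1, 1, 2, 0)

((2, 1, 1, 1, 2, 2), (1, 2, 2, 2, 0, 2), (2, 1, 1, 1, 2, 0))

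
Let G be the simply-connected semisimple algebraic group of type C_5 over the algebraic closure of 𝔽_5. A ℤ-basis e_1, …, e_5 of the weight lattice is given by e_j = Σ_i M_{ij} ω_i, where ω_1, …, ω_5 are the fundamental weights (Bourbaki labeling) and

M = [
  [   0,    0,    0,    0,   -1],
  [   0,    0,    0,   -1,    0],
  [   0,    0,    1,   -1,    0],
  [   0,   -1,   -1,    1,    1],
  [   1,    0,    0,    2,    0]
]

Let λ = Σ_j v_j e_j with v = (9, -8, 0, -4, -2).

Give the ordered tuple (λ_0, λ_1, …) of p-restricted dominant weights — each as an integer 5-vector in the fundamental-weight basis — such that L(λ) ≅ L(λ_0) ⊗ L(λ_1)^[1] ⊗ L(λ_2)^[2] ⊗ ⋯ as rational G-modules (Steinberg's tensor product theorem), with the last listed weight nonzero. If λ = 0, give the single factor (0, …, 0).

((2, 4, 4, 2, 1),)

ω-coordinates c = M·v, v = (9, -8, 0, -4, -2):
  c_1 = (0)·(9) + (0)·(-8) + (0)·(0) + (0)·(-4) + (-1)·(-2) = 2
  c_2 = (0)·(9) + (0)·(-8) + (0)·(0) + (-1)·(-4) + (0)·(-2) = 4
  c_3 = (0)·(9) + (0)·(-8) + (1)·(0) + (-1)·(-4) + (0)·(-2) = 4
  c_4 = (0)·(9) + (-1)·(-8) + (-1)·(0) + (1)·(-4) + (1)·(-2) = 2
  c_5 = (1)·(9) + (0)·(-8) + (0)·(0) + (2)·(-4) + (0)·(-2) = 1
Writing each c_i in base p = 5:
  c_1 = 2 = 2·5^0
  c_2 = 4 = 4·5^0
  c_3 = 4 = 4·5^0
  c_4 = 2 = 2·5^0
  c_5 = 1 = 1·5^0
Factor λ_0 = (2, 4, 4, 2, 1)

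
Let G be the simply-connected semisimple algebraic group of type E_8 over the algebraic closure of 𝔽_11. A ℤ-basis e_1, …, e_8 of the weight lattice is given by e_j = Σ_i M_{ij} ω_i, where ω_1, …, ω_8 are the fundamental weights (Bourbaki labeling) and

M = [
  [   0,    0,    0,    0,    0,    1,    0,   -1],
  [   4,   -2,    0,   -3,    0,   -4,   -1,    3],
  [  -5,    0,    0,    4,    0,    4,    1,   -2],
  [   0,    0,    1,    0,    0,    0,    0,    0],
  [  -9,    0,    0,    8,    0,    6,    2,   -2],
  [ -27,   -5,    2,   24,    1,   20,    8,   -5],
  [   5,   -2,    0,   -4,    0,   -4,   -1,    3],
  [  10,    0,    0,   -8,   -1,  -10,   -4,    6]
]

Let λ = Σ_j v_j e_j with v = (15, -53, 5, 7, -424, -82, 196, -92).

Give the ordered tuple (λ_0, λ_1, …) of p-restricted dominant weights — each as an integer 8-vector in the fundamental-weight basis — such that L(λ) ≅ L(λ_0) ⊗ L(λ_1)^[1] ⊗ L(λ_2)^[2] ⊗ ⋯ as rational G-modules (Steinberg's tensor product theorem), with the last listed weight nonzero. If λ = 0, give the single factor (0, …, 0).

Change of basis e → ω: c = M·v where v = (15, -53, 5, 7, -424, -82, 196, -92):
  c_1 = 0*15 + 0*-53 + 0*5 + 0*7 + 0*-424 + 1*-82 + 0*196 + -1*-92 = 10
  c_2 = 4*15 + -2*-53 + 0*5 + -3*7 + 0*-424 + -4*-82 + -1*196 + 3*-92 = 1
  c_3 = -5*15 + 0*-53 + 0*5 + 4*7 + 0*-424 + 4*-82 + 1*196 + -2*-92 = 5
  c_4 = 0*15 + 0*-53 + 1*5 + 0*7 + 0*-424 + 0*-82 + 0*196 + 0*-92 = 5
  c_5 = -9*15 + 0*-53 + 0*5 + 8*7 + 0*-424 + 6*-82 + 2*196 + -2*-92 = 5
  c_6 = -27*15 + -5*-53 + 2*5 + 24*7 + 1*-424 + 20*-82 + 8*196 + -5*-92 = 2
  c_7 = 5*15 + -2*-53 + 0*5 + -4*7 + 0*-424 + -4*-82 + -1*196 + 3*-92 = 9
  c_8 = 10*15 + 0*-53 + 0*5 + -8*7 + -1*-424 + -10*-82 + -4*196 + 6*-92 = 2
Expand coordinatewise in base 11:
  c_1 = 10 = 10·11^0
  c_2 = 1 = 1·11^0
  c_3 = 5 = 5·11^0
  c_4 = 5 = 5·11^0
  c_5 = 5 = 5·11^0
  c_6 = 2 = 2·11^0
  c_7 = 9 = 9·11^0
  c_8 = 2 = 2·11^0
p-restricted factor λ_0 = (10, 1, 5, 5, 5, 2, 9, 2)

((10, 1, 5, 5, 5, 2, 9, 2),)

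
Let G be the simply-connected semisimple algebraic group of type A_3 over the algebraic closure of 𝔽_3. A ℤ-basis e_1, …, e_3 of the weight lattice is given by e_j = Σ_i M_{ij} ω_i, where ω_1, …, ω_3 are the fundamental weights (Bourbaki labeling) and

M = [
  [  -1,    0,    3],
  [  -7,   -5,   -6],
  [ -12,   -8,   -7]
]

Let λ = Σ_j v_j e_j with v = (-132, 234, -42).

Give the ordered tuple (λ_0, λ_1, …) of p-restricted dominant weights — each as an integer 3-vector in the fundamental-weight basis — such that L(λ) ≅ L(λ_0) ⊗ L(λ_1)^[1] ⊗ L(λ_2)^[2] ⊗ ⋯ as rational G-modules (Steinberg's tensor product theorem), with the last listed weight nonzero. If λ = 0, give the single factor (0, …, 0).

ω-coordinates c = M·v, v = (-132, 234, -42):
  c_1 = -1*-132 + 0*234 + 3*-42 = 6
  c_2 = -7*-132 + -5*234 + -6*-42 = 6
  c_3 = -12*-132 + -8*234 + -7*-42 = 6
Expand coordinatewise in base 3:
  c_1 = 6 = 0·3^0 + 2·3^1
  c_2 = 6 = 0·3^0 + 2·3^1
  c_3 = 6 = 0·3^0 + 2·3^1
Factor λ_0 = (0, 0, 0)
Factor λ_1 = (2, 2, 2)

((0, 0, 0), (2, 2, 2))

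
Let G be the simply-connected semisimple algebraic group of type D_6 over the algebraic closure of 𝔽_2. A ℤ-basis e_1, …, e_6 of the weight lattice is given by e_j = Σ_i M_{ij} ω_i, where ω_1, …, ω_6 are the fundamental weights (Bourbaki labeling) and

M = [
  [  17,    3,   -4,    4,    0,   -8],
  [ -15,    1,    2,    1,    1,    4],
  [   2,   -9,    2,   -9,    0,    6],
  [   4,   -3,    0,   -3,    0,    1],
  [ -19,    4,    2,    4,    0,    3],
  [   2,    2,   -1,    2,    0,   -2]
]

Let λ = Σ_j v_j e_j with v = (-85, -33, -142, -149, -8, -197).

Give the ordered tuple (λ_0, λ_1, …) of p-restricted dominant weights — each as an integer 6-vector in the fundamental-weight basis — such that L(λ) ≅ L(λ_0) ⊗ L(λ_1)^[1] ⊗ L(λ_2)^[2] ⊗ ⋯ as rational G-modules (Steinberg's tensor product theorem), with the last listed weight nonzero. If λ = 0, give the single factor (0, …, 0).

ω-coordinates c = M·v, v = (-85, -33, -142, -149, -8, -197):
  c_1 = (17)·(-85) + (3)·(-33) + (-4)·(-142) + (4)·(-149) + (0)·(-8) + (-8)·(-197) = 4
  c_2 = (-15)·(-85) + (1)·(-33) + (2)·(-142) + (1)·(-149) + (1)·(-8) + (4)·(-197) = 13
  c_3 = (2)·(-85) + (-9)·(-33) + (2)·(-142) + (-9)·(-149) + (0)·(-8) + (6)·(-197) = 2
  c_4 = (4)·(-85) + (-3)·(-33) + (0)·(-142) + (-3)·(-149) + (0)·(-8) + (1)·(-197) = 9
  c_5 = (-19)·(-85) + (4)·(-33) + (2)·(-142) + (4)·(-149) + (0)·(-8) + (3)·(-197) = 12
  c_6 = (2)·(-85) + (2)·(-33) + (-1)·(-142) + (2)·(-149) + (0)·(-8) + (-2)·(-197) = 2
Base-2 expansion of each c_i:
  c_1 = 4 = 0·2^0 + 0·2^1 + 1·2^2
  c_2 = 13 = 1·2^0 + 0·2^1 + 1·2^2 + 1·2^3
  c_3 = 2 = 0·2^0 + 1·2^1
  c_4 = 9 = 1·2^0 + 0·2^1 + 0·2^2 + 1·2^3
  c_5 = 12 = 0·2^0 + 0·2^1 + 1·2^2 + 1·2^3
  c_6 = 2 = 0·2^0 + 1·2^1
Factor λ_0 = (0, 1, 0, 1, 0, 0)
Factor λ_1 = (0, 0, 1, 0, 0, 1)
Factor λ_2 = (1, 1, 0, 0, 1, 0)
Factor λ_3 = (0, 1, 0, 1, 1, 0)

((0, 1, 0, 1, 0, 0), (0, 0, 1, 0, 0, 1), (1, 1, 0, 0, 1, 0), (0, 1, 0, 1, 1, 0))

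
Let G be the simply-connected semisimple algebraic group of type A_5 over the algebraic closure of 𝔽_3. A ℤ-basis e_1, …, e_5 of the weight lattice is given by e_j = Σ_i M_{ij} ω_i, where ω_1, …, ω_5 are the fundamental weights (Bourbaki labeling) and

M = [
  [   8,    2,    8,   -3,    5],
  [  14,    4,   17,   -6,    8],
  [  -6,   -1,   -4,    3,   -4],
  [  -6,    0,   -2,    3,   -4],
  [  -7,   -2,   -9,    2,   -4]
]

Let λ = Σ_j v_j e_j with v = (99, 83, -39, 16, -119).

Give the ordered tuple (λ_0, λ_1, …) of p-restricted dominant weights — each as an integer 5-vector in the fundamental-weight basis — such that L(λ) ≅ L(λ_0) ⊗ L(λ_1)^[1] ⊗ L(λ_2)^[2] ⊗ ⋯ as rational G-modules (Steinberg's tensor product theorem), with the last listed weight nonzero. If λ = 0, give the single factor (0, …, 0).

((0, 1, 0, 2, 0), (1, 2, 1, 2, 0))

Converting to the ω-basis (c_i = row i of M dotted with v = (99, 83, -39, 16, -119)):
  c_1 = 8*99 + 2*83 + 8*-39 + -3*16 + 5*-119 = 3
  c_2 = 14*99 + 4*83 + 17*-39 + -6*16 + 8*-119 = 7
  c_3 = -6*99 + -1*83 + -4*-39 + 3*16 + -4*-119 = 3
  c_4 = -6*99 + 0*83 + -2*-39 + 3*16 + -4*-119 = 8
  c_5 = -7*99 + -2*83 + -9*-39 + 2*16 + -4*-119 = 0
p = 3; digits c_i = Σ_j d_{ij}·3^j, 0 ≤ d_{ij} < 3:
  c_1 = 3 = 0·3^0 + 1·3^1
  c_2 = 7 = 1·3^0 + 2·3^1
  c_3 = 3 = 0·3^0 + 1·3^1
  c_4 = 8 = 2·3^0 + 2·3^1
  c_5 = 0
p-restricted factor λ_0 = (0, 1, 0, 2, 0)
p-restricted factor λ_1 = (1, 2, 1, 2, 0)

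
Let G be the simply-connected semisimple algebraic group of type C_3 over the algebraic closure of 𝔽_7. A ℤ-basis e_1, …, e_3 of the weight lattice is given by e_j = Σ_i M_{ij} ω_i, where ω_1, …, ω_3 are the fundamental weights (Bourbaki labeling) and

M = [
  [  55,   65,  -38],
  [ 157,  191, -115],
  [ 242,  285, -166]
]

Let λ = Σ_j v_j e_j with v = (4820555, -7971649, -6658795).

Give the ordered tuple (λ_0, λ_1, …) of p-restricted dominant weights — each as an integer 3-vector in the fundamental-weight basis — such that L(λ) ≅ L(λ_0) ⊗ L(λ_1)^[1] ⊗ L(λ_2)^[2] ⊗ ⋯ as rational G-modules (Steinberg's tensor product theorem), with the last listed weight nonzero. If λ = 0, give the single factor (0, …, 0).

((4, 3, 0), (0, 3, 1), (0, 3, 5), (1, 3, 6), (3, 1, 5))

Compute c_i = Σ_j M_{ij} v_j with v = (4820555, -7971649, -6658795):
  c_1 = 55·4820555 + (65)·(-7971649) + (-38)·(-6658795) = 7550
  c_2 = 157·4820555 + (191)·(-7971649) + (-115)·(-6658795) = 3601
  c_3 = 242·4820555 + (285)·(-7971649) + (-166)·(-6658795) = 14315
Base-7 expansion of each c_i:
  c_1 = 7550 = 4·7^0 + 0·7^1 + 0·7^2 + 1·7^3 + 3·7^4
  c_2 = 3601 = 3·7^0 + 3·7^1 + 3·7^2 + 3·7^3 + 1·7^4
  c_3 = 14315 = 0·7^0 + 1·7^1 + 5·7^2 + 6·7^3 + 5·7^4
Factor λ_0 = (4, 3, 0)
Factor λ_1 = (0, 3, 1)
Factor λ_2 = (0, 3, 5)
Factor λ_3 = (1, 3, 6)
Factor λ_4 = (3, 1, 5)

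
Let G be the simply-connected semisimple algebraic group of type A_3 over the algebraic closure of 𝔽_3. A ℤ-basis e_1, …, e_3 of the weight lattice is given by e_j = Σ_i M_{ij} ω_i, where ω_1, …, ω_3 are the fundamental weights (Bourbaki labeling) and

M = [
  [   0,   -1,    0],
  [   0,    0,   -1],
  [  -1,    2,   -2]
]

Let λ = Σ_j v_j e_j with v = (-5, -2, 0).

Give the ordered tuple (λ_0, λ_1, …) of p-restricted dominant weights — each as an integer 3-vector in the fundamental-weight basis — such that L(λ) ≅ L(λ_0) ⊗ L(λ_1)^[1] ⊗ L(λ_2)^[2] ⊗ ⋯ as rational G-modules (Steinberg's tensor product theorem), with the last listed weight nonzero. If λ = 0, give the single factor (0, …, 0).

((2, 0, 1),)

Compute c_i = Σ_j M_{ij} v_j with v = (-5, -2, 0):
  c_1 = 0*-5 + -1*-2 + 0*0 = 2
  c_2 = 0*-5 + 0*-2 + -1*0 = 0
  c_3 = -1*-5 + 2*-2 + -2*0 = 1
Base-3 expansion of each c_i:
  c_1 = 2 = 2·3^0
  c_2 = 0
  c_3 = 1 = 1·3^0
Factor λ_0 = (2, 0, 1)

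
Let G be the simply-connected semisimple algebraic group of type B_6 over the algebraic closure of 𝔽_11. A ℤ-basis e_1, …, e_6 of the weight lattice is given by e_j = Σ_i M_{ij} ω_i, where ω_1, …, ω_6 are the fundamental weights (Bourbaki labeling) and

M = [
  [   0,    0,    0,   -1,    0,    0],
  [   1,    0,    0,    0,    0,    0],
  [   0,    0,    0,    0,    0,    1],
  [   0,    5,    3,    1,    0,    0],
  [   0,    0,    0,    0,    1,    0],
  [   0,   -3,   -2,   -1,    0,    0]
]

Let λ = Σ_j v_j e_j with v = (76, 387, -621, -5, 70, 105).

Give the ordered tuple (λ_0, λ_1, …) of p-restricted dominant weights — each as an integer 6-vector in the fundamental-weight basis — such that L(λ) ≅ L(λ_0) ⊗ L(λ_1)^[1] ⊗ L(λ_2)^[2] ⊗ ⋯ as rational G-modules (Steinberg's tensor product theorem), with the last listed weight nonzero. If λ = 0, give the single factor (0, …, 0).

((5, 10, 6, 1, 4, 9), (0, 6, 9, 6, 6, 7))

Change of basis e → ω: c = M·v where v = (76, 387, -621, -5, 70, 105):
  c_1 = 0*76 + 0*387 + 0*-621 + -1*-5 + 0*70 + 0*105 = 5
  c_2 = 1*76 + 0*387 + 0*-621 + 0*-5 + 0*70 + 0*105 = 76
  c_3 = 0*76 + 0*387 + 0*-621 + 0*-5 + 0*70 + 1*105 = 105
  c_4 = 0*76 + 5*387 + 3*-621 + 1*-5 + 0*70 + 0*105 = 67
  c_5 = 0*76 + 0*387 + 0*-621 + 0*-5 + 1*70 + 0*105 = 70
  c_6 = 0*76 + -3*387 + -2*-621 + -1*-5 + 0*70 + 0*105 = 86
Expand coordinatewise in base 11:
  c_1 = 5 = 5·11^0
  c_2 = 76 = 10·11^0 + 6·11^1
  c_3 = 105 = 6·11^0 + 9·11^1
  c_4 = 67 = 1·11^0 + 6·11^1
  c_5 = 70 = 4·11^0 + 6·11^1
  c_6 = 86 = 9·11^0 + 7·11^1
p-restricted factor λ_0 = (5, 10, 6, 1, 4, 9)
p-restricted factor λ_1 = (0, 6, 9, 6, 6, 7)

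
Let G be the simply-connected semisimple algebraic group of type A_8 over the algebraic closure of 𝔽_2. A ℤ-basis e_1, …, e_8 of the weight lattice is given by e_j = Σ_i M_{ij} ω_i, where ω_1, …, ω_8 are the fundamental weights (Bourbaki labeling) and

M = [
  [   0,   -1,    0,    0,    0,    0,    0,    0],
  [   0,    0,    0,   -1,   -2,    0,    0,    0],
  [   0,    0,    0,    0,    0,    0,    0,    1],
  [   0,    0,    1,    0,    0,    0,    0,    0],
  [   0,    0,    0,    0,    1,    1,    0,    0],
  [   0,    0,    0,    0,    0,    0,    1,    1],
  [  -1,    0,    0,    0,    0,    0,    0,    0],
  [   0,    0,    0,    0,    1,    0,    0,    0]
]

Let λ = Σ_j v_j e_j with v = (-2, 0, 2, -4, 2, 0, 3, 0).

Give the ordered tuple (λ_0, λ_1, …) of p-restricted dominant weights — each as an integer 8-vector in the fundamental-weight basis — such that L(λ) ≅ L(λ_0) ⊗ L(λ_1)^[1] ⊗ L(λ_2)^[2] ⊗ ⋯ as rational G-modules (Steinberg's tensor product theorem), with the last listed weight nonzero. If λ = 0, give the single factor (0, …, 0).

((0, 0, 0, 0, 0, 1, 0, 0), (0, 0, 0, 1, 1, 1, 1, 1))

Change of basis e → ω: c = M·v where v = (-2, 0, 2, -4, 2, 0, 3, 0):
  c_1 = (0)·(-2) + (-1)·(0) + 0·2 + (0)·(-4) + 0·2 + 0·0 + 0·3 + 0·0 = 0
  c_2 = (0)·(-2) + 0·0 + 0·2 + (-1)·(-4) + (-2)·(2) + 0·0 + 0·3 + 0·0 = 0
  c_3 = (0)·(-2) + 0·0 + 0·2 + (0)·(-4) + 0·2 + 0·0 + 0·3 + 1·0 = 0
  c_4 = (0)·(-2) + 0·0 + 1·2 + (0)·(-4) + 0·2 + 0·0 + 0·3 + 0·0 = 2
  c_5 = (0)·(-2) + 0·0 + 0·2 + (0)·(-4) + 1·2 + 1·0 + 0·3 + 0·0 = 2
  c_6 = (0)·(-2) + 0·0 + 0·2 + (0)·(-4) + 0·2 + 0·0 + 1·3 + 1·0 = 3
  c_7 = (-1)·(-2) + 0·0 + 0·2 + (0)·(-4) + 0·2 + 0·0 + 0·3 + 0·0 = 2
  c_8 = (0)·(-2) + 0·0 + 0·2 + (0)·(-4) + 1·2 + 0·0 + 0·3 + 0·0 = 2
Expand coordinatewise in base 2:
  c_1 = 0
  c_2 = 0
  c_3 = 0
  c_4 = 2 = 0·2^0 + 1·2^1
  c_5 = 2 = 0·2^0 + 1·2^1
  c_6 = 3 = 1·2^0 + 1·2^1
  c_7 = 2 = 0·2^0 + 1·2^1
  c_8 = 2 = 0·2^0 + 1·2^1
Factor λ_0 = (0, 0, 0, 0, 0, 1, 0, 0)
Factor λ_1 = (0, 0, 0, 1, 1, 1, 1, 1)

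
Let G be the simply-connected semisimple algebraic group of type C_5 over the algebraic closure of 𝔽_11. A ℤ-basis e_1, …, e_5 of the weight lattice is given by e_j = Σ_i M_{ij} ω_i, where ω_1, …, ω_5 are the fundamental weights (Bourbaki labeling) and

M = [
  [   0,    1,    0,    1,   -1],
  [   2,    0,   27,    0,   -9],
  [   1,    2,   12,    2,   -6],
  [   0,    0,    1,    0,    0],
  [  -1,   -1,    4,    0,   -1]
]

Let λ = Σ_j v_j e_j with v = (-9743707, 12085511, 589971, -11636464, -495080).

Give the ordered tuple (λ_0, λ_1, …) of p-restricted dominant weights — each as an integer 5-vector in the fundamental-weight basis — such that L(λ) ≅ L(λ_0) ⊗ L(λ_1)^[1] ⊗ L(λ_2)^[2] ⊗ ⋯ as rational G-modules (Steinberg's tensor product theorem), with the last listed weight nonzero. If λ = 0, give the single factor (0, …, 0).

Converting to the ω-basis (c_i = row i of M dotted with v = (-9743707, 12085511, 589971, -11636464, -495080)):
  c_1 = (0)·(-9743707) + 1·12085511 + 0·589971 + (1)·(-11636464) + (-1)·(-495080) = 944127
  c_2 = (2)·(-9743707) + 0·12085511 + 27·589971 + (0)·(-11636464) + (-9)·(-495080) = 897523
  c_3 = (1)·(-9743707) + 2·12085511 + 12·589971 + (2)·(-11636464) + (-6)·(-495080) = 1204519
  c_4 = (0)·(-9743707) + 0·12085511 + 1·589971 + (0)·(-11636464) + (0)·(-495080) = 589971
  c_5 = (-1)·(-9743707) + (-1)·(12085511) + 4·589971 + (0)·(-11636464) + (-1)·(-495080) = 513160
Base-11 expansion of each c_i:
  c_1 = 944127 = 8·11^0 + 7·11^1 + 3·11^2 + 5·11^3 + 9·11^4 + 5·11^5
  c_2 = 897523 = 0·11^0 + 6·11^1 + 3·11^2 + 3·11^3 + 6·11^4 + 5·11^5
  c_3 = 1204519 = 8·11^0 + 7·11^1 + 10·11^2 + 2·11^3 + 5·11^4 + 7·11^5
  c_4 = 589971 = 8·11^0 + 8·11^1 + 2·11^2 + 3·11^3 + 7·11^4 + 3·11^5
  c_5 = 513160 = 10·11^0 + 10·11^1 + 5·11^2 + 0·11^3 + 2·11^4 + 3·11^5
λ_0 = (8, 0, 8, 8, 10)
λ_1 = (7, 6, 7, 8, 10)
λ_2 = (3, 3, 10, 2, 5)
λ_3 = (5, 3, 2, 3, 0)
λ_4 = (9, 6, 5, 7, 2)
λ_5 = (5, 5, 7, 3, 3)

((8, 0, 8, 8, 10), (7, 6, 7, 8, 10), (3, 3, 10, 2, 5), (5, 3, 2, 3, 0), (9, 6, 5, 7, 2), (5, 5, 7, 3, 3))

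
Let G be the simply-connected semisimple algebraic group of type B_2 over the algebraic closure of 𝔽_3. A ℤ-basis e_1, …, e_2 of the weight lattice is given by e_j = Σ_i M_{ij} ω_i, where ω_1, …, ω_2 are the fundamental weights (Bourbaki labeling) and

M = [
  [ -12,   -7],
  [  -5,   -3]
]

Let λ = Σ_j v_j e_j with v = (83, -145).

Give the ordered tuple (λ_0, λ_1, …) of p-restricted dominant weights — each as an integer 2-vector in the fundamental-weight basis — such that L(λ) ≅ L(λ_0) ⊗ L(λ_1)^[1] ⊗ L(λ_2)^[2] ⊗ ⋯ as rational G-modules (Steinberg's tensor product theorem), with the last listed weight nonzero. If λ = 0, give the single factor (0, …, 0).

In the fundamental-weight basis, λ has coordinates c = M·v (v = (83, -145)):
  c_1 = (-12)·(83) + (-7)·(-145) = 19
  c_2 = (-5)·(83) + (-3)·(-145) = 20
Expand coordinatewise in base 3:
  c_1 = 19 = 1·3^0 + 0·3^1 + 2·3^2
  c_2 = 20 = 2·3^0 + 0·3^1 + 2·3^2
λ_0 = (1, 2)
λ_1 = (0, 0)
λ_2 = (2, 2)

((1, 2), (0, 0), (2, 2))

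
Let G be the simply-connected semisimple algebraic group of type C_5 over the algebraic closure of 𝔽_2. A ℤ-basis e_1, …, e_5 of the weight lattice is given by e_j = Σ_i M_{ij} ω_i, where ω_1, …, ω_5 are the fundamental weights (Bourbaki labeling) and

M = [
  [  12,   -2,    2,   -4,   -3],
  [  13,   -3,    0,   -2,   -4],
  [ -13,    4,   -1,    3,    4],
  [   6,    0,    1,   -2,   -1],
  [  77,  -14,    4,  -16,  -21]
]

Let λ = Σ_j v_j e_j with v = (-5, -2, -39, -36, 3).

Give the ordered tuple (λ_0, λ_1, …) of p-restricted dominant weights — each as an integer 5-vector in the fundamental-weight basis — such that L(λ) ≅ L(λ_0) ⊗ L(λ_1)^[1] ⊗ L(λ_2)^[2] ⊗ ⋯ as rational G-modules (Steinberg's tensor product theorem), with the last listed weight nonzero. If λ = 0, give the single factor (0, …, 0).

((1, 1, 0, 0, 0),)

Converting to the ω-basis (c_i = row i of M dotted with v = (-5, -2, -39, -36, 3)):
  c_1 = 12*-5 + -2*-2 + 2*-39 + -4*-36 + -3*3 = 1
  c_2 = 13*-5 + -3*-2 + 0*-39 + -2*-36 + -4*3 = 1
  c_3 = -13*-5 + 4*-2 + -1*-39 + 3*-36 + 4*3 = 0
  c_4 = 6*-5 + 0*-2 + 1*-39 + -2*-36 + -1*3 = 0
  c_5 = 77*-5 + -14*-2 + 4*-39 + -16*-36 + -21*3 = 0
Expand coordinatewise in base 2:
  c_1 = 1 = 1·2^0
  c_2 = 1 = 1·2^0
  c_3 = 0
  c_4 = 0
  c_5 = 0
Factor λ_0 = (1, 1, 0, 0, 0)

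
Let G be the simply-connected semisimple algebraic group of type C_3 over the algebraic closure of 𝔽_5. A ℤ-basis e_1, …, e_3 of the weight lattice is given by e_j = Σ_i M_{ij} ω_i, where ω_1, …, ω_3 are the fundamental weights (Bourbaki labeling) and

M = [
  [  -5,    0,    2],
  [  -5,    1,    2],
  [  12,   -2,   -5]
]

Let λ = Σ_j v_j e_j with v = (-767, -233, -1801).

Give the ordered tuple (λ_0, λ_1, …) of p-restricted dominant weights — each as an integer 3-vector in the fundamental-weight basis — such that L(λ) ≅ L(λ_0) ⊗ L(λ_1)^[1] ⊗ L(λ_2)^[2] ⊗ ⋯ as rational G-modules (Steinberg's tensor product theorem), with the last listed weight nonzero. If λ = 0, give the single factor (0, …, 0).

((3, 0, 2), (1, 0, 3), (4, 0, 0), (1, 0, 2))

In the fundamental-weight basis, λ has coordinates c = M·v (v = (-767, -233, -1801)):
  c_1 = (-5)·(-767) + (0)·(-233) + (2)·(-1801) = 233
  c_2 = (-5)·(-767) + (1)·(-233) + (2)·(-1801) = 0
  c_3 = (12)·(-767) + (-2)·(-233) + (-5)·(-1801) = 267
Expand coordinatewise in base 5:
  c_1 = 233 = 3·5^0 + 1·5^1 + 4·5^2 + 1·5^3
  c_2 = 0
  c_3 = 267 = 2·5^0 + 3·5^1 + 0·5^2 + 2·5^3
p-restricted factor λ_0 = (3, 0, 2)
p-restricted factor λ_1 = (1, 0, 3)
p-restricted factor λ_2 = (4, 0, 0)
p-restricted factor λ_3 = (1, 0, 2)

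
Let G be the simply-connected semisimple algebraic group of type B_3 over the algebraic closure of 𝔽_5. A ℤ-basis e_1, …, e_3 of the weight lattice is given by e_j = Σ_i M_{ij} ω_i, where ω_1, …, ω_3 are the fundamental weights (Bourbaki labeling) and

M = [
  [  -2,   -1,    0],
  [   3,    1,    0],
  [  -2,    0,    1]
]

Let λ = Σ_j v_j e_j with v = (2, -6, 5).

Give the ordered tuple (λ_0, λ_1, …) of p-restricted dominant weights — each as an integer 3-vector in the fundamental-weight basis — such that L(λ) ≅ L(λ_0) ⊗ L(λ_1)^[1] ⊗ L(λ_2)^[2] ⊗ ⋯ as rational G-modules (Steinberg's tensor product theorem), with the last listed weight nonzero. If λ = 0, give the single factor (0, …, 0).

ω-coordinates c = M·v, v = (2, -6, 5):
  c_1 = (-2)·(2) + (-1)·(-6) + 0·5 = 2
  c_2 = 3·2 + (1)·(-6) + 0·5 = 0
  c_3 = (-2)·(2) + (0)·(-6) + 1·5 = 1
Writing each c_i in base p = 5:
  c_1 = 2 = 2·5^0
  c_2 = 0
  c_3 = 1 = 1·5^0
Factor λ_0 = (2, 0, 1)

((2, 0, 1),)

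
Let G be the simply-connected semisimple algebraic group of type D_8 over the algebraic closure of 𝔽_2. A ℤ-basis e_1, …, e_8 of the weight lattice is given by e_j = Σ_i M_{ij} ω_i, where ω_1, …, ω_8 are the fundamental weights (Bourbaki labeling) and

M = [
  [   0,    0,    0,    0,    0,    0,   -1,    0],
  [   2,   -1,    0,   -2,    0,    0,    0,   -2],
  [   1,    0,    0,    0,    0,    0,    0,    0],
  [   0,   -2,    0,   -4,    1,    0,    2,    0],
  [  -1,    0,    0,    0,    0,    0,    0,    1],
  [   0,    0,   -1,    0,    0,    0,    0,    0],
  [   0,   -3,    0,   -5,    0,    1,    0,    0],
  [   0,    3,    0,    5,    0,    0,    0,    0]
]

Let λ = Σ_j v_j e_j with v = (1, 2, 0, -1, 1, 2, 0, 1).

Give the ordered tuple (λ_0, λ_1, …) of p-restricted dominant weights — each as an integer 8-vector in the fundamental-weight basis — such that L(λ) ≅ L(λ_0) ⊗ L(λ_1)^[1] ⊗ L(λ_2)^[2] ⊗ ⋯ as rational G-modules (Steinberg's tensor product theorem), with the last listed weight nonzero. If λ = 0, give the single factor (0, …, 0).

((0, 0, 1, 1, 0, 0, 1, 1),)

Change of basis e → ω: c = M·v where v = (1, 2, 0, -1, 1, 2, 0, 1):
  c_1 = 0·1 + 0·2 + 0·0 + (0)·(-1) + 0·1 + 0·2 + (-1)·(0) + 0·1 = 0
  c_2 = 2·1 + (-1)·(2) + 0·0 + (-2)·(-1) + 0·1 + 0·2 + 0·0 + (-2)·(1) = 0
  c_3 = 1·1 + 0·2 + 0·0 + (0)·(-1) + 0·1 + 0·2 + 0·0 + 0·1 = 1
  c_4 = 0·1 + (-2)·(2) + 0·0 + (-4)·(-1) + 1·1 + 0·2 + 2·0 + 0·1 = 1
  c_5 = (-1)·(1) + 0·2 + 0·0 + (0)·(-1) + 0·1 + 0·2 + 0·0 + 1·1 = 0
  c_6 = 0·1 + 0·2 + (-1)·(0) + (0)·(-1) + 0·1 + 0·2 + 0·0 + 0·1 = 0
  c_7 = 0·1 + (-3)·(2) + 0·0 + (-5)·(-1) + 0·1 + 1·2 + 0·0 + 0·1 = 1
  c_8 = 0·1 + 3·2 + 0·0 + (5)·(-1) + 0·1 + 0·2 + 0·0 + 0·1 = 1
Base-2 expansion of each c_i:
  c_1 = 0
  c_2 = 0
  c_3 = 1 = 1·2^0
  c_4 = 1 = 1·2^0
  c_5 = 0
  c_6 = 0
  c_7 = 1 = 1·2^0
  c_8 = 1 = 1·2^0
p-restricted factor λ_0 = (0, 0, 1, 1, 0, 0, 1, 1)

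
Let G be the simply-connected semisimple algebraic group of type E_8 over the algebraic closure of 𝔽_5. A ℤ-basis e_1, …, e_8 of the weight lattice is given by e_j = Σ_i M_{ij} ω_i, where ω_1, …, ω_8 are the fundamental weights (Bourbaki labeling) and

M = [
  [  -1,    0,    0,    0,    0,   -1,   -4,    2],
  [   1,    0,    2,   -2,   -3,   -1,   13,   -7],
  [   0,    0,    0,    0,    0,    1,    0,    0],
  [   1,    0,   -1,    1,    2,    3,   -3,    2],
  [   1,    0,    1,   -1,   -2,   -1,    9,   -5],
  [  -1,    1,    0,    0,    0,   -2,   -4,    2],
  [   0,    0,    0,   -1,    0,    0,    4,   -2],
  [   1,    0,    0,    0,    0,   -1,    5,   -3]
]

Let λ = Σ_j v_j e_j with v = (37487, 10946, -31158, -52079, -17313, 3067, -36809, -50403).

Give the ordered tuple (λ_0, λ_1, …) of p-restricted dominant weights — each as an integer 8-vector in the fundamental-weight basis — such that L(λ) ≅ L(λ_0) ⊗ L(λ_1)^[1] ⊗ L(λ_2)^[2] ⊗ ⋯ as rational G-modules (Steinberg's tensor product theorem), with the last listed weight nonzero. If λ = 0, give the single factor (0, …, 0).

((1, 0, 2, 2, 1, 0, 4, 4), (0, 1, 3, 2, 0, 1, 4, 1), (0, 0, 2, 0, 3, 0, 0, 3), (2, 0, 4, 1, 0, 0, 0, 2), (4, 4, 4, 1, 2, 2, 4, 2), (1, 0, 0, 0, 3, 4, 1, 0))

Change of basis e → ω: c = M·v where v = (37487, 10946, -31158, -52079, -17313, 3067, -36809, -50403):
  c_1 = -1*37487 + 0*10946 + 0*-31158 + 0*-52079 + 0*-17313 + -1*3067 + -4*-36809 + 2*-50403 = 5876
  c_2 = 1*37487 + 0*10946 + 2*-31158 + -2*-52079 + -3*-17313 + -1*3067 + 13*-36809 + -7*-50403 = 2505
  c_3 = 0*37487 + 0*10946 + 0*-31158 + 0*-52079 + 0*-17313 + 1*3067 + 0*-36809 + 0*-50403 = 3067
  c_4 = 1*37487 + 0*10946 + -1*-31158 + 1*-52079 + 2*-17313 + 3*3067 + -3*-36809 + 2*-50403 = 762
  c_5 = 1*37487 + 0*10946 + 1*-31158 + -1*-52079 + -2*-17313 + -1*3067 + 9*-36809 + -5*-50403 = 10701
  c_6 = -1*37487 + 1*10946 + 0*-31158 + 0*-52079 + 0*-17313 + -2*3067 + -4*-36809 + 2*-50403 = 13755
  c_7 = 0*37487 + 0*10946 + 0*-31158 + -1*-52079 + 0*-17313 + 0*3067 + 4*-36809 + -2*-50403 = 5649
  c_8 = 1*37487 + 0*10946 + 0*-31158 + 0*-52079 + 0*-17313 + -1*3067 + 5*-36809 + -3*-50403 = 1584
Base-5 expansion of each c_i:
  c_1 = 5876 = 1·5^0 + 0·5^1 + 0·5^2 + 2·5^3 + 4·5^4 + 1·5^5
  c_2 = 2505 = 0·5^0 + 1·5^1 + 0·5^2 + 0·5^3 + 4·5^4
  c_3 = 3067 = 2·5^0 + 3·5^1 + 2·5^2 + 4·5^3 + 4·5^4
  c_4 = 762 = 2·5^0 + 2·5^1 + 0·5^2 + 1·5^3 + 1·5^4
  c_5 = 10701 = 1·5^0 + 0·5^1 + 3·5^2 + 0·5^3 + 2·5^4 + 3·5^5
  c_6 = 13755 = 0·5^0 + 1·5^1 + 0·5^2 + 0·5^3 + 2·5^4 + 4·5^5
  c_7 = 5649 = 4·5^0 + 4·5^1 + 0·5^2 + 0·5^3 + 4·5^4 + 1·5^5
  c_8 = 1584 = 4·5^0 + 1·5^1 + 3·5^2 + 2·5^3 + 2·5^4
p-restricted factor λ_0 = (1, 0, 2, 2, 1, 0, 4, 4)
p-restricted factor λ_1 = (0, 1, 3, 2, 0, 1, 4, 1)
p-restricted factor λ_2 = (0, 0, 2, 0, 3, 0, 0, 3)
p-restricted factor λ_3 = (2, 0, 4, 1, 0, 0, 0, 2)
p-restricted factor λ_4 = (4, 4, 4, 1, 2, 2, 4, 2)
p-restricted factor λ_5 = (1, 0, 0, 0, 3, 4, 1, 0)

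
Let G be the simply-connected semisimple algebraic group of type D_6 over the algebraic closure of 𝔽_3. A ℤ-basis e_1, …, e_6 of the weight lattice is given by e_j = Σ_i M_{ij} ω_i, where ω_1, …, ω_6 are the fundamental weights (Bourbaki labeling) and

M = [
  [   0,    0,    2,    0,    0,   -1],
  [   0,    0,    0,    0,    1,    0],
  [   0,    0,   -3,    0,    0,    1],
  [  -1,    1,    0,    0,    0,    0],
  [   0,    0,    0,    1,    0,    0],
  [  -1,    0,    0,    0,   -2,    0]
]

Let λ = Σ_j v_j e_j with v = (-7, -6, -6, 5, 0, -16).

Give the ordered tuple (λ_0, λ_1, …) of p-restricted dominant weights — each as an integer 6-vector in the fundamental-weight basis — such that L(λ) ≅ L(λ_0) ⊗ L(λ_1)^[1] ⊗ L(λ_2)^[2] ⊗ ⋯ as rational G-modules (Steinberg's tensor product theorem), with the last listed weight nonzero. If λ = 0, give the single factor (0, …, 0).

In the fundamental-weight basis, λ has coordinates c = M·v (v = (-7, -6, -6, 5, 0, -16)):
  c_1 = (0)·(-7) + (0)·(-6) + (2)·(-6) + (0)·(5) + (0)·(0) + (-1)·(-16) = 4
  c_2 = (0)·(-7) + (0)·(-6) + (0)·(-6) + (0)·(5) + (1)·(0) + (0)·(-16) = 0
  c_3 = (0)·(-7) + (0)·(-6) + (-3)·(-6) + (0)·(5) + (0)·(0) + (1)·(-16) = 2
  c_4 = (-1)·(-7) + (1)·(-6) + (0)·(-6) + (0)·(5) + (0)·(0) + (0)·(-16) = 1
  c_5 = (0)·(-7) + (0)·(-6) + (0)·(-6) + (1)·(5) + (0)·(0) + (0)·(-16) = 5
  c_6 = (-1)·(-7) + (0)·(-6) + (0)·(-6) + (0)·(5) + (-2)·(0) + (0)·(-16) = 7
Writing each c_i in base p = 3:
  c_1 = 4 = 1·3^0 + 1·3^1
  c_2 = 0
  c_3 = 2 = 2·3^0
  c_4 = 1 = 1·3^0
  c_5 = 5 = 2·3^0 + 1·3^1
  c_6 = 7 = 1·3^0 + 2·3^1
Factor λ_0 = (1, 0, 2, 1, 2, 1)
Factor λ_1 = (1, 0, 0, 0, 1, 2)

((1, 0, 2, 1, 2, 1), (1, 0, 0, 0, 1, 2))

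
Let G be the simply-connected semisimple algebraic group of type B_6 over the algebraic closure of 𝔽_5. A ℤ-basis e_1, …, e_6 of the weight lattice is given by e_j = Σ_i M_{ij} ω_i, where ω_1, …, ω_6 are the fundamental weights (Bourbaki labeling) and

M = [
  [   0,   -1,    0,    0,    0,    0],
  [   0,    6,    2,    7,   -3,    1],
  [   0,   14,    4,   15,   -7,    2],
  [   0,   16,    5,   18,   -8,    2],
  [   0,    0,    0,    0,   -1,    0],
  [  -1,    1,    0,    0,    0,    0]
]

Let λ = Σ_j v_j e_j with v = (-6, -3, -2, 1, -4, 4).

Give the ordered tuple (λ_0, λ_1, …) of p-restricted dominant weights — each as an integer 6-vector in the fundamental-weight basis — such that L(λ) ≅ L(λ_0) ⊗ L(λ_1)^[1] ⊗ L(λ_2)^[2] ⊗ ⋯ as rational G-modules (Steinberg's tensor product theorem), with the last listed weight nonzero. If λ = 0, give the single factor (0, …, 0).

Converting to the ω-basis (c_i = row i of M dotted with v = (-6, -3, -2, 1, -4, 4)):
  c_1 = 0*-6 + -1*-3 + 0*-2 + 0*1 + 0*-4 + 0*4 = 3
  c_2 = 0*-6 + 6*-3 + 2*-2 + 7*1 + -3*-4 + 1*4 = 1
  c_3 = 0*-6 + 14*-3 + 4*-2 + 15*1 + -7*-4 + 2*4 = 1
  c_4 = 0*-6 + 16*-3 + 5*-2 + 18*1 + -8*-4 + 2*4 = 0
  c_5 = 0*-6 + 0*-3 + 0*-2 + 0*1 + -1*-4 + 0*4 = 4
  c_6 = -1*-6 + 1*-3 + 0*-2 + 0*1 + 0*-4 + 0*4 = 3
Writing each c_i in base p = 5:
  c_1 = 3 = 3·5^0
  c_2 = 1 = 1·5^0
  c_3 = 1 = 1·5^0
  c_4 = 0
  c_5 = 4 = 4·5^0
  c_6 = 3 = 3·5^0
λ_0 = (3, 1, 1, 0, 4, 3)

((3, 1, 1, 0, 4, 3),)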